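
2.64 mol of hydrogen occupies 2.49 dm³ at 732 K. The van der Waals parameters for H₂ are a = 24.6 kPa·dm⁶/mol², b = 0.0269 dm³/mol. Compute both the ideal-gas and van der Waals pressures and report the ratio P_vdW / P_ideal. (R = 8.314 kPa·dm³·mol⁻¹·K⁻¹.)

P_vdW / P_ideal ≈ 1.025

Ideal: P_ideal = nRT/V = (2.64)(8.314)(732)/2.49 = 6452.47 kPa
vdW: P = nRT/(V − nb) − a n²/V² = 16066.6/2.41898 − 171.452/6.20010 = 6641.89 − 27.6531 = 6614.24 kPa
Ratio = 6614.24/6452.47 = 1.025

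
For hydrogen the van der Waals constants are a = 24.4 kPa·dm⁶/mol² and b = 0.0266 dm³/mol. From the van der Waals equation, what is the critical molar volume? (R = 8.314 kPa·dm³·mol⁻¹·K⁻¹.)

V_m,c ≈ 0.07980 dm³/mol

For a van der Waals gas, V_m,c = 3b.
V_m,c = 3×0.0266 = 0.07980 dm³/mol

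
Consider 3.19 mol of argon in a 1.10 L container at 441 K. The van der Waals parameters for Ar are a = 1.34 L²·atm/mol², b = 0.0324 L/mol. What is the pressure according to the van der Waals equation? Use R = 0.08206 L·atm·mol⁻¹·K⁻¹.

P = nRT/(V − nb) − a n²/V²
nRT/(V − nb) = (3.19)(0.08206)(441)/(1.10 − 3.19×0.0324) = 115.44/0.99664 = 115.83 atm
a n²/V² = (1.34)(3.19)²/(1.10)² = 11.269 atm
P = 115.83 − 11.269 = 104.6 atm

P ≈ 104.6 atm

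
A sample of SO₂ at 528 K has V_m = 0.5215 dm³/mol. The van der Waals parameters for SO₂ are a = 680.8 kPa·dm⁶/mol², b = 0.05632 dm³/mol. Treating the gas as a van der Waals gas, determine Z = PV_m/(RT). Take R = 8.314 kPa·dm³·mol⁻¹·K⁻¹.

Z ≈ 0.8237

P = RT/(V_m − b) − a/V_m² = (8.314)(528)/(0.5215 − 0.05632) − 680.8/(0.5215)²
  = 4389.8/0.46518 − 2503.3 = 9436.8 − 2503.3 = 6933.5 kPa
Z = PV_m/(RT) = (6933.5)(0.5215)/((8.314)(528)) = 3615.8/4389.8 = 0.8237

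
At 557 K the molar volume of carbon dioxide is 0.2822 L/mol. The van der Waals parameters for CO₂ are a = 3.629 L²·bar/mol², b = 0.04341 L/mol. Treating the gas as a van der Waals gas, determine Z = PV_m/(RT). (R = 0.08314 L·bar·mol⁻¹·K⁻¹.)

P = RT/(V_m − b) − a/V_m² = (0.08314)(557)/(0.2822 − 0.04341) − 3.629/(0.2822)²
  = 46.309/0.23879 − 45.569 = 193.93 − 45.569 = 148.36 bar
Z = PV_m/(RT) = (148.36)(0.2822)/((0.08314)(557)) = 41.867/46.309 = 0.9041

Z ≈ 0.9041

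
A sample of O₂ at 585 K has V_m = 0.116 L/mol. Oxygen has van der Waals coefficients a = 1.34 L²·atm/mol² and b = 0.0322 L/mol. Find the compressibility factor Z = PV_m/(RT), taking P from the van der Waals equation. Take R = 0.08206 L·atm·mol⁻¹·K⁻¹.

P = RT/(V_m − b) − a/V_m² = (0.08206)(585)/(0.116 − 0.0322) − 1.34/(0.116)²
  = 48.005/0.083800 − 99.584 = 572.85 − 99.584 = 473.27 atm
Z = PV_m/(RT) = (473.27)(0.116)/((0.08206)(585)) = 54.899/48.005 = 1.144

Z ≈ 1.144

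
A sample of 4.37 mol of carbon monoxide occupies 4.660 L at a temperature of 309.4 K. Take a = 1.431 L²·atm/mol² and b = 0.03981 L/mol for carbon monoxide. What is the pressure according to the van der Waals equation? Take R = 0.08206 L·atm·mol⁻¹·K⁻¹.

P = nRT/(V − nb) − a n²/V²
nRT/(V − nb) = (4.37)(0.08206)(309.4)/(4.660 − 4.37×0.03981) = 110.95/4.4860 = 24.733 atm
a n²/V² = (1.431)(4.37)²/(4.660)² = 1.2584 atm
P = 24.733 − 1.2584 = 23.47 atm

P ≈ 23.47 atm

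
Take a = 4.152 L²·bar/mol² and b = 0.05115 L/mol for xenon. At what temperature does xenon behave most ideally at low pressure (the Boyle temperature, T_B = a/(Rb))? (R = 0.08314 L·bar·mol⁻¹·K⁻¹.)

For a van der Waals gas the second virial coefficient B₂ = b − a/(RT) vanishes at T_B = a/(Rb).
T_B = 4.152/(0.08314×0.05115) = 4.152/0.0042526 = 976.3 K

T_B ≈ 976.3 K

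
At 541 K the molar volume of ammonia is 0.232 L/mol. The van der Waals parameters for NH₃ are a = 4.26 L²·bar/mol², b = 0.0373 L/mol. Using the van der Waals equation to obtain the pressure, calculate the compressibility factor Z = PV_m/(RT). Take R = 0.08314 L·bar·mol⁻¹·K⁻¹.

Z ≈ 0.7833

P = RT/(V_m − b) − a/V_m² = (0.08314)(541)/(0.232 − 0.0373) − 4.26/(0.232)²
  = 44.979/0.19470 − 79.147 = 231.02 − 79.147 = 151.87 bar
Z = PV_m/(RT) = (151.87)(0.232)/((0.08314)(541)) = 35.234/44.979 = 0.7833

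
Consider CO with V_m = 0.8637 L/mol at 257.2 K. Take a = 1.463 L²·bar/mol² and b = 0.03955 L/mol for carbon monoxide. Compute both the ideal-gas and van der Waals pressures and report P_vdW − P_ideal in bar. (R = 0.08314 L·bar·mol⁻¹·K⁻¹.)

Ideal: P_ideal = RT/V_m = (0.08314)(257.2)/0.8637 = 24.7581 bar
vdW: P = RT/(V_m − b) − a/V_m² = 21.3836/0.824150 − 1.463/0.745978 = 25.9462 − 1.96118 = 23.9850 bar
ΔP = 23.9850 − 24.7581 = -0.773 bar

ΔP ≈ -0.773 bar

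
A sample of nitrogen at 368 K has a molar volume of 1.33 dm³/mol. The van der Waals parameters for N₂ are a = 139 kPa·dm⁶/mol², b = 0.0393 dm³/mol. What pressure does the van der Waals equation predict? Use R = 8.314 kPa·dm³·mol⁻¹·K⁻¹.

P ≈ 2292 kPa

P = RT/(V_m − b) − a/V_m²
RT/(V_m − b) = (8.314)(368)/(1.33 − 0.0393) = 3059.6/1.2907 = 2370.5 kPa
a/V_m² = 139/(1.33)² = 78.580 kPa
P = 2370.5 − 78.580 = 2292 kPa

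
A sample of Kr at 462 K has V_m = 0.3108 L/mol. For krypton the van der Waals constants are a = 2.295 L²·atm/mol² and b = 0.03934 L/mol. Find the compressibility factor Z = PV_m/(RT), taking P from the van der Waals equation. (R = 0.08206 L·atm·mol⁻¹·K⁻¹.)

P = RT/(V_m − b) − a/V_m² = (0.08206)(462)/(0.3108 − 0.03934) − 2.295/(0.3108)²
  = 37.912/0.27146 − 23.759 = 139.66 − 23.759 = 115.90 atm
Z = PV_m/(RT) = (115.90)(0.3108)/((0.08206)(462)) = 36.022/37.912 = 0.9501

Z ≈ 0.9501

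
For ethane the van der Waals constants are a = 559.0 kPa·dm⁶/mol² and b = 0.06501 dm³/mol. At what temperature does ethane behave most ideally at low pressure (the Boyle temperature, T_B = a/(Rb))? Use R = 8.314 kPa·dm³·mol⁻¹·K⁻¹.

For a van der Waals gas the second virial coefficient B₂ = b − a/(RT) vanishes at T_B = a/(Rb).
T_B = 559.0/(8.314×0.06501) = 559.0/0.54049 = 1034 K

T_B ≈ 1034 K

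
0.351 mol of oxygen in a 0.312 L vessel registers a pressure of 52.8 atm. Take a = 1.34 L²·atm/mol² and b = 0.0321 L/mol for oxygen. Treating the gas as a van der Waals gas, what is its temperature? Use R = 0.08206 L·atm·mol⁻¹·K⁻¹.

T ≈ 569.0 K

T = (P + a n²/V²)(V − nb)/(nR)
P + a n²/V² = 52.8 + (1.34)(0.351)²/(0.312)² = 54.496 atm
V − nb = 0.312 − (0.351)(0.0321) = 0.30073 L
T = (54.496)(0.30073)/((0.351)(0.08206)) = 569.0 K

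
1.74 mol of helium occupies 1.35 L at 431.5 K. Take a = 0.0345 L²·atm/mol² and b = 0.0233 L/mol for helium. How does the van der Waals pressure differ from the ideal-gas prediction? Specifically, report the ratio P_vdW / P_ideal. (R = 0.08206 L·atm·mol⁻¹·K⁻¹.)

P_vdW / P_ideal ≈ 1.030

Ideal: P_ideal = nRT/V = (1.74)(0.08206)(431.5)/1.35 = 45.6381 atm
vdW: P = nRT/(V − nb) − a n²/V² = 61.6115/1.30946 − 0.104452/1.82250 = 47.0511 − 0.0573125 = 46.9938 atm
Ratio = 46.9938/45.6381 = 1.030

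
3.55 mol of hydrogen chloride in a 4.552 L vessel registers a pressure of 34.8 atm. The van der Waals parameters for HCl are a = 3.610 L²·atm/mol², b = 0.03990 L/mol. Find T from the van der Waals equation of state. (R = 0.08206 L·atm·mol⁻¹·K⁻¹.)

T = (P + a n²/V²)(V − nb)/(nR)
P + a n²/V² = 34.8 + (3.610)(3.55)²/(4.552)² = 36.996 atm
V − nb = 4.552 − (3.55)(0.03990) = 4.4104 L
T = (36.996)(4.4104)/((3.55)(0.08206)) = 560.1 K

T ≈ 560.1 K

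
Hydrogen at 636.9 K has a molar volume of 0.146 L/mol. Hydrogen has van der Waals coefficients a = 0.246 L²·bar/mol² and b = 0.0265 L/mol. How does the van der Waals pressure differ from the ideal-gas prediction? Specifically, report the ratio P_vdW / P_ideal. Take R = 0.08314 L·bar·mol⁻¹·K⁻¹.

Ideal: P_ideal = RT/V_m = (0.08314)(636.9)/0.146 = 362.684 bar
vdW: P = RT/(V_m − b) − a/V_m² = 52.9519/0.119500 − 0.246/0.0213160 = 443.112 − 11.5406 = 431.571 bar
Ratio = 431.571/362.684 = 1.190

P_vdW / P_ideal ≈ 1.190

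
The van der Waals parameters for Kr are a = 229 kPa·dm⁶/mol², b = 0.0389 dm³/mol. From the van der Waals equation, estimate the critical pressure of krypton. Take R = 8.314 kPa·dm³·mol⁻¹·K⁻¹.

For a van der Waals gas, P_c = a/(27b²).
P_c = 229/(27×(0.0389)²) = 229/0.040857 = 5605 kPa

P_c ≈ 5605 kPa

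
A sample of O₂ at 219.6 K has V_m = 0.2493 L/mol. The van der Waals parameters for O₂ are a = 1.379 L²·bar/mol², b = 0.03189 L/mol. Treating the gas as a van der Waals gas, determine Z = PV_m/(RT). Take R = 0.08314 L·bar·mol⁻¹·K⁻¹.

P = RT/(V_m − b) − a/V_m² = (0.08314)(219.6)/(0.2493 − 0.03189) − 1.379/(0.2493)²
  = 18.258/0.21741 − 22.188 = 83.980 − 22.188 = 61.792 bar
Z = PV_m/(RT) = (61.792)(0.2493)/((0.08314)(219.6)) = 15.405/18.258 = 0.8437

Z ≈ 0.8437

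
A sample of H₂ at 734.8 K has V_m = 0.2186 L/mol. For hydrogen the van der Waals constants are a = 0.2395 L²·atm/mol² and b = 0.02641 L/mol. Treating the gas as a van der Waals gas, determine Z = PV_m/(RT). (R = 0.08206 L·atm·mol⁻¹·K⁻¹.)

Z ≈ 1.119

P = RT/(V_m − b) − a/V_m² = (0.08206)(734.8)/(0.2186 − 0.02641) − 0.2395/(0.2186)²
  = 60.298/0.19219 − 5.0119 = 313.74 − 5.0119 = 308.73 atm
Z = PV_m/(RT) = (308.73)(0.2186)/((0.08206)(734.8)) = 67.488/60.298 = 1.119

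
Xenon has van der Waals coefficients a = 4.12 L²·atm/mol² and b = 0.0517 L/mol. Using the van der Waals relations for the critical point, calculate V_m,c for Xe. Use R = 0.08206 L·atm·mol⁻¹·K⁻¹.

For a van der Waals gas, V_m,c = 3b.
V_m,c = 3×0.0517 = 0.1551 L/mol

V_m,c ≈ 0.1551 L/mol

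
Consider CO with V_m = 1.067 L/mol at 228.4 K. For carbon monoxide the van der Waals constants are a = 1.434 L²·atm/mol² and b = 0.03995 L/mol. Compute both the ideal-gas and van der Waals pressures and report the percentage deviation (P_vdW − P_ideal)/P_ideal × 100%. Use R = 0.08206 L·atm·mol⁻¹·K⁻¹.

-3.28 %

Ideal: P_ideal = RT/V_m = (0.08206)(228.4)/1.067 = 17.5656 atm
vdW: P = RT/(V_m − b) − a/V_m² = 18.7425/1.02705 − 1.434/1.13849 = 18.2489 − 1.25956 = 16.9893 atm
% deviation = (16.9893 − 17.5656)/17.5656 × 100% = -3.28%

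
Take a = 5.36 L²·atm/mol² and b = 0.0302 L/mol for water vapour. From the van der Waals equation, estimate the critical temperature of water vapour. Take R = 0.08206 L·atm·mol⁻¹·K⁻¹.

T_c ≈ 640.8 K

For a van der Waals gas, T_c = 8a/(27Rb).
T_c = 8×5.36/(27×0.08206×0.0302) = 42.880/0.066912 = 640.8 K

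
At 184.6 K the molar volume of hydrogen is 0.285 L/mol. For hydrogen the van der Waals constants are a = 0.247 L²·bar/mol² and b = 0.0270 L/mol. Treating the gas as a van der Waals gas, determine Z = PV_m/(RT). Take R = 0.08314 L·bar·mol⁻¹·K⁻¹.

Z ≈ 1.048

P = RT/(V_m − b) − a/V_m² = (0.08314)(184.6)/(0.285 − 0.0270) − 0.247/(0.285)²
  = 15.348/0.25800 − 3.0409 = 59.488 − 3.0409 = 56.447 bar
Z = PV_m/(RT) = (56.447)(0.285)/((0.08314)(184.6)) = 16.087/15.348 = 1.048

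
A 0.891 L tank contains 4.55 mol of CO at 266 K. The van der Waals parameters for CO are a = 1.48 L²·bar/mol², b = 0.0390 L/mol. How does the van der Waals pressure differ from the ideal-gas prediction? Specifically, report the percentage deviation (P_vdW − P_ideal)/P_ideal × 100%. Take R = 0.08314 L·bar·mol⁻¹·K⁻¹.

Ideal: P_ideal = nRT/V = (4.55)(0.08314)(266)/0.891 = 112.934 bar
vdW: P = nRT/(V − nb) − a n²/V² = 100.624/0.713550 − 30.6397/0.793881 = 141.019 − 38.5948 = 102.424 bar
% deviation = (102.424 − 112.934)/112.934 × 100% = -9.31%

-9.31 %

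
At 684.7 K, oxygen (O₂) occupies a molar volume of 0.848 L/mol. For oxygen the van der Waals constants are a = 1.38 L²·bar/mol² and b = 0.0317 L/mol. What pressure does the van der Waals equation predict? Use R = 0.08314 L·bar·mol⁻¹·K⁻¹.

P ≈ 67.82 bar

P = RT/(V_m − b) − a/V_m²
RT/(V_m − b) = (0.08314)(684.7)/(0.848 − 0.0317) = 56.926/0.81630 = 69.737 bar
a/V_m² = 1.38/(0.848)² = 1.9191 bar
P = 69.737 − 1.9191 = 67.82 bar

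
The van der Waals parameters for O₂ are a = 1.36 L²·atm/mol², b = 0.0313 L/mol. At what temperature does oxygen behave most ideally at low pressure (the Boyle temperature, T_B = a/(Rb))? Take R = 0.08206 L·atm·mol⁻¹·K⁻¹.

For a van der Waals gas the second virial coefficient B₂ = b − a/(RT) vanishes at T_B = a/(Rb).
T_B = 1.36/(0.08206×0.0313) = 1.36/0.0025685 = 529.5 K

T_B ≈ 529.5 K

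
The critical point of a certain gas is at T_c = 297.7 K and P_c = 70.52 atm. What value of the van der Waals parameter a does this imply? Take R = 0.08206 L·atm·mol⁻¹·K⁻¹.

From T_c = 8a/(27Rb) and P_c = a/(27b²): a = 27 R² T_c²/(64 P_c).
a = 27×(0.08206)²×(297.7)²/(64×70.52) = 16113/4513.3 = 3.570 L²·atm/mol²

a ≈ 3.570 L²·atm/mol²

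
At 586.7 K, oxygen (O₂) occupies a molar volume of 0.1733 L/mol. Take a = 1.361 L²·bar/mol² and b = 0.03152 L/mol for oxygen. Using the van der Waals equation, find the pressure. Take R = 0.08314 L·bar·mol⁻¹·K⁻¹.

P = RT/(V_m − b) − a/V_m²
RT/(V_m − b) = (0.08314)(586.7)/(0.1733 − 0.03152) = 48.778/0.14178 = 344.04 bar
a/V_m² = 1.361/(0.1733)² = 45.317 bar
P = 344.04 − 45.317 = 298.7 bar

P ≈ 298.7 bar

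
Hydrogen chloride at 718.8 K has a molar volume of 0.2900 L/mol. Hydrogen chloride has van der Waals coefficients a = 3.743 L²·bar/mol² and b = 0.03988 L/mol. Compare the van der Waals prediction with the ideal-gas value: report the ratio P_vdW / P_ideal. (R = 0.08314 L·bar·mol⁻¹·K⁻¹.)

Ideal: P_ideal = RT/V_m = (0.08314)(718.8)/0.2900 = 206.073 bar
vdW: P = RT/(V_m − b) − a/V_m² = 59.7610/0.250120 − 3.743/0.0841000 = 238.929 − 44.5065 = 194.423 bar
Ratio = 194.423/206.073 = 0.9435

P_vdW / P_ideal ≈ 0.9435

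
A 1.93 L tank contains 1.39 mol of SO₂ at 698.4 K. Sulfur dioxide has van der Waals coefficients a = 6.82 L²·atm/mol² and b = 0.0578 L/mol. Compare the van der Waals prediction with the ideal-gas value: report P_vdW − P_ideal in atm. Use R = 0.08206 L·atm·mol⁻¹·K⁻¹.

ΔP ≈ -1.745 atm

Ideal: P_ideal = nRT/V = (1.39)(0.08206)(698.4)/1.93 = 41.2756 atm
vdW: P = nRT/(V − nb) − a n²/V² = 79.6619/1.84966 − 13.1769/3.72490 = 43.0684 − 3.53752 = 39.5309 atm
ΔP = 39.5309 − 41.2756 = -1.745 atm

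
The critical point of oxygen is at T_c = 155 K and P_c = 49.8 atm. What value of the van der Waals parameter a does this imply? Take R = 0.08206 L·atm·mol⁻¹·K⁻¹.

From T_c = 8a/(27Rb) and P_c = a/(27b²): a = 27 R² T_c²/(64 P_c).
a = 27×(0.08206)²×(155)²/(64×49.8) = 4368.1/3187.2 = 1.371 L²·atm/mol²

a ≈ 1.371 L²·atm/mol²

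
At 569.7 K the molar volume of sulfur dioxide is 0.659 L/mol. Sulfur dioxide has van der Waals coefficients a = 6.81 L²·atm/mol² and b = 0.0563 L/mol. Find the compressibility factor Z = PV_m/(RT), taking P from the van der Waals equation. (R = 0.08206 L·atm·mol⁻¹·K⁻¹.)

P = RT/(V_m − b) − a/V_m² = (0.08206)(569.7)/(0.659 − 0.0563) − 6.81/(0.659)²
  = 46.750/0.60270 − 15.681 = 77.568 − 15.681 = 61.887 atm
Z = PV_m/(RT) = (61.887)(0.659)/((0.08206)(569.7)) = 40.784/46.750 = 0.8724

Z ≈ 0.8724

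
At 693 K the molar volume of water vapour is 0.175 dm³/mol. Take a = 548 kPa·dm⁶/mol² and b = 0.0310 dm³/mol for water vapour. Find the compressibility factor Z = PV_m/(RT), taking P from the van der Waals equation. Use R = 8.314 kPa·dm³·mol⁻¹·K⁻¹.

P = RT/(V_m − b) − a/V_m² = (8.314)(693)/(0.175 − 0.0310) − 548/(0.175)²
  = 5761.6/0.14400 − 17894 = 40011 − 17894 = 22117 kPa
Z = PV_m/(RT) = (22117)(0.175)/((8.314)(693)) = 3870.5/5761.6 = 0.6718

Z ≈ 0.6718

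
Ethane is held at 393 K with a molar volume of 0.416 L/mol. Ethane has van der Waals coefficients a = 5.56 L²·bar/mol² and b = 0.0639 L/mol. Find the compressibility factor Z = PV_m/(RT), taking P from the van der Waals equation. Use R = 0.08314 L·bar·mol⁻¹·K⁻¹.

Z ≈ 0.7724

P = RT/(V_m − b) − a/V_m² = (0.08314)(393)/(0.416 − 0.0639) − 5.56/(0.416)²
  = 32.674/0.35210 − 32.128 = 92.798 − 32.128 = 60.670 bar
Z = PV_m/(RT) = (60.670)(0.416)/((0.08314)(393)) = 25.239/32.674 = 0.7724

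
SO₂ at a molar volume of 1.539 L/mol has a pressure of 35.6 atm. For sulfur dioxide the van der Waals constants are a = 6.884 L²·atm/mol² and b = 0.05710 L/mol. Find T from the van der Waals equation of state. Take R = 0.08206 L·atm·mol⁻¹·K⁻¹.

T = (P + a/V_m²)(V_m − b)/R
P + a/V_m² = 35.6 + 6.884/(1.539)² = 38.506 atm
V_m − b = 1.539 − 0.05710 = 1.4819 L/mol
T = (38.506)(1.4819)/0.08206 = 695.4 K

T ≈ 695.4 K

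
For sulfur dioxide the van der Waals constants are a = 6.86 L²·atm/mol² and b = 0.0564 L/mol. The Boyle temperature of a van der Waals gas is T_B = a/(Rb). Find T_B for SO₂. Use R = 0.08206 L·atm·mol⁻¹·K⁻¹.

T_B ≈ 1482 K

For a van der Waals gas the second virial coefficient B₂ = b − a/(RT) vanishes at T_B = a/(Rb).
T_B = 6.86/(0.08206×0.0564) = 6.86/0.0046282 = 1482 K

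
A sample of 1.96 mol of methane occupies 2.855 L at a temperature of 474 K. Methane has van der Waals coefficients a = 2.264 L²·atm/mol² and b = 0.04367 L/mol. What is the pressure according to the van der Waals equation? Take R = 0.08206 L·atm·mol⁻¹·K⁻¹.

P = nRT/(V − nb) − a n²/V²
nRT/(V − nb) = (1.96)(0.08206)(474)/(2.855 − 1.96×0.04367) = 76.237/2.7694 = 27.528 atm
a n²/V² = (2.264)(1.96)²/(2.855)² = 1.0670 atm
P = 27.528 − 1.0670 = 26.46 atm

P ≈ 26.46 atm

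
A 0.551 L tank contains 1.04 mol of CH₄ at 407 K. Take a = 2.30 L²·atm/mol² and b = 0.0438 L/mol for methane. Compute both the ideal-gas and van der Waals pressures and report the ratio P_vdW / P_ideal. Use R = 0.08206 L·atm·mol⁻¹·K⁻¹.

Ideal: P_ideal = nRT/V = (1.04)(0.08206)(407)/0.551 = 63.0388 atm
vdW: P = nRT/(V − nb) − a n²/V² = 34.7344/0.505448 − 2.48768/0.303601 = 68.7200 − 8.19391 = 60.5261 atm
Ratio = 60.5261/63.0388 = 0.9601

P_vdW / P_ideal ≈ 0.9601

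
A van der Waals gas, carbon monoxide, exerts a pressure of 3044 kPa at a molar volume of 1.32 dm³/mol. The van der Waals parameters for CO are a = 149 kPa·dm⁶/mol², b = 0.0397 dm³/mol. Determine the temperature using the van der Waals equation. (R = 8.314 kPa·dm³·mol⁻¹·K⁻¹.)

T ≈ 481.9 K

T = (P + a/V_m²)(V_m − b)/R
P + a/V_m² = 3044 + 149/(1.32)² = 3129.5 kPa
V_m − b = 1.32 − 0.0397 = 1.2803 dm³/mol
T = (3129.5)(1.2803)/8.314 = 481.9 K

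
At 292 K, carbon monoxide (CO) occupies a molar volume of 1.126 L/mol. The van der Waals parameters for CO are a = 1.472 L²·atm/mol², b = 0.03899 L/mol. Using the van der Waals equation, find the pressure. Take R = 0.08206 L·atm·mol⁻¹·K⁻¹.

P = RT/(V_m − b) − a/V_m²
RT/(V_m − b) = (0.08206)(292)/(1.126 − 0.03899) = 23.962/1.0870 = 22.044 atm
a/V_m² = 1.472/(1.126)² = 1.1610 atm
P = 22.044 − 1.1610 = 20.88 atm

P ≈ 20.88 atm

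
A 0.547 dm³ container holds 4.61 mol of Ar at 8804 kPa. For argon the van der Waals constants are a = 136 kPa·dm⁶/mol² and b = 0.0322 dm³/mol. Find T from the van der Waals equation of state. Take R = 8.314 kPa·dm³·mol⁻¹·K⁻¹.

T ≈ 192.0 K

T = (P + a n²/V²)(V − nb)/(nR)
P + a n²/V² = 8804 + (136)(4.61)²/(0.547)² = 18464 kPa
V − nb = 0.547 − (4.61)(0.0322) = 0.39856 dm³
T = (18464)(0.39856)/((4.61)(8.314)) = 192.0 K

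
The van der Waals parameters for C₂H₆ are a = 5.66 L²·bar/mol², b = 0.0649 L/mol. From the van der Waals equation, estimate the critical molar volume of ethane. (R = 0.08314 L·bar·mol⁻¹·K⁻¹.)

For a van der Waals gas, V_m,c = 3b.
V_m,c = 3×0.0649 = 0.1947 L/mol

V_m,c ≈ 0.1947 L/mol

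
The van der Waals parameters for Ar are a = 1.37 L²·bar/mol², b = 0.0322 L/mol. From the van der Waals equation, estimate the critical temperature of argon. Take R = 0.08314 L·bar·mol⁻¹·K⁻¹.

T_c ≈ 151.6 K

For a van der Waals gas, T_c = 8a/(27Rb).
T_c = 8×1.37/(27×0.08314×0.0322) = 10.960/0.072282 = 151.6 K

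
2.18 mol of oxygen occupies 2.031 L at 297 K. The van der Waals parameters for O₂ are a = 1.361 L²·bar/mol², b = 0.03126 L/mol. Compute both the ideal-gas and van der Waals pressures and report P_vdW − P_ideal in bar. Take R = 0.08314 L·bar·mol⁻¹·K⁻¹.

Ideal: P_ideal = nRT/V = (2.18)(0.08314)(297)/2.031 = 26.5041 bar
vdW: P = nRT/(V − nb) − a n²/V² = 53.8298/1.96285 − 6.46802/4.12496 = 27.4243 − 1.56802 = 25.8563 bar
ΔP = 25.8563 − 26.5041 = -0.648 bar

ΔP ≈ -0.648 bar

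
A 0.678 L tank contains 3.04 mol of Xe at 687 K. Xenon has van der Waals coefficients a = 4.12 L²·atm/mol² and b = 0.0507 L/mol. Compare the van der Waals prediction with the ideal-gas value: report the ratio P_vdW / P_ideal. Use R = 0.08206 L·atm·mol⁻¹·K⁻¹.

Ideal: P_ideal = nRT/V = (3.04)(0.08206)(687)/0.678 = 252.774 atm
vdW: P = nRT/(V − nb) − a n²/V² = 171.381/0.523872 − 38.0754/0.459684 = 327.143 − 82.8295 = 244.314 atm
Ratio = 244.314/252.774 = 0.9665

P_vdW / P_ideal ≈ 0.9665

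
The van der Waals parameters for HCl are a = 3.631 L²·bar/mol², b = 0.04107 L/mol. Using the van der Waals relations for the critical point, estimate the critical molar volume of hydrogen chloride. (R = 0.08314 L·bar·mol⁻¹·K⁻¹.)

V_m,c ≈ 0.1232 L/mol

For a van der Waals gas, V_m,c = 3b.
V_m,c = 3×0.04107 = 0.1232 L/mol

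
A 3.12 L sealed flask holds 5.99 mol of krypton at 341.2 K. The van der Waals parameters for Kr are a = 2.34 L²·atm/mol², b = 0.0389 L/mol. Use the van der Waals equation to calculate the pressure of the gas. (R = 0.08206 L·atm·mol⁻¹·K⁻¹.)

P = nRT/(V − nb) − a n²/V²
nRT/(V − nb) = (5.99)(0.08206)(341.2)/(3.12 − 5.99×0.0389) = 167.71/2.8870 = 58.091 atm
a n²/V² = (2.34)(5.99)²/(3.12)² = 8.6250 atm
P = 58.091 − 8.6250 = 49.47 atm

P ≈ 49.47 atm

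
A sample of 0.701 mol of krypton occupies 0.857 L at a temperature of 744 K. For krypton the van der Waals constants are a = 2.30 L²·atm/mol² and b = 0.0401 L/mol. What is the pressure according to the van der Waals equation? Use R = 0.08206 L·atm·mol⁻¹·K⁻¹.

P = nRT/(V − nb) − a n²/V²
nRT/(V − nb) = (0.701)(0.08206)(744)/(0.857 − 0.701×0.0401) = 42.798/0.82889 = 51.633 atm
a n²/V² = (2.30)(0.701)²/(0.857)² = 1.5389 atm
P = 51.633 − 1.5389 = 50.09 atm

P ≈ 50.09 atm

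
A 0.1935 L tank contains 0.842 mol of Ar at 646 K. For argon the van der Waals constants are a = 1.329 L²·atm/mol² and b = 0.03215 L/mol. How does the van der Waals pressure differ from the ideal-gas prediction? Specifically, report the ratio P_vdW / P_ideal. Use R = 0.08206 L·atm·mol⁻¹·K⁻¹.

Ideal: P_ideal = nRT/V = (0.842)(0.08206)(646)/0.1935 = 230.672 atm
vdW: P = nRT/(V − nb) − a n²/V² = 44.6351/0.166430 − 0.942213/0.0374423 = 268.191 − 25.1644 = 243.027 atm
Ratio = 243.027/230.672 = 1.054

P_vdW / P_ideal ≈ 1.054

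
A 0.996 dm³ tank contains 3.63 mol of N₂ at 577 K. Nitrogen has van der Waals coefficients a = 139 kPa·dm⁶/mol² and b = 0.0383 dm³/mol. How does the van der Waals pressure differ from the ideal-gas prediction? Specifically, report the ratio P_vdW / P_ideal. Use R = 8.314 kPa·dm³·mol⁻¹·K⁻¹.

P_vdW / P_ideal ≈ 1.057

Ideal: P_ideal = nRT/V = (3.63)(8.314)(577)/0.996 = 17483.7 kPa
vdW: P = nRT/(V − nb) − a n²/V² = 17413.8/0.856971 − 1831.59/0.992016 = 20320.2 − 1846.33 = 18473.9 kPa
Ratio = 18473.9/17483.7 = 1.057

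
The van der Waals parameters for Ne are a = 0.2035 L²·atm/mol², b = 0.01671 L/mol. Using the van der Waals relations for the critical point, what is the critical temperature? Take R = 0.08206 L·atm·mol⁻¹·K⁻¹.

T_c ≈ 43.97 K

For a van der Waals gas, T_c = 8a/(27Rb).
T_c = 8×0.2035/(27×0.08206×0.01671) = 1.6280/0.037023 = 43.97 K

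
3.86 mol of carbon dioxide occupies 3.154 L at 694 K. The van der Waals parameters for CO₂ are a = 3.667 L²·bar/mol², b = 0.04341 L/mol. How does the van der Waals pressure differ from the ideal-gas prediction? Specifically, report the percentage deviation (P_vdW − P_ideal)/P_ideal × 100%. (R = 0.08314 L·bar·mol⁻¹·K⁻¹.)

-2.17 %

Ideal: P_ideal = nRT/V = (3.86)(0.08314)(694)/3.154 = 70.6147 bar
vdW: P = nRT/(V − nb) − a n²/V² = 222.719/2.98644 − 54.6368/9.94772 = 74.5768 − 5.49239 = 69.0844 bar
% deviation = (69.0844 − 70.6147)/70.6147 × 100% = -2.17%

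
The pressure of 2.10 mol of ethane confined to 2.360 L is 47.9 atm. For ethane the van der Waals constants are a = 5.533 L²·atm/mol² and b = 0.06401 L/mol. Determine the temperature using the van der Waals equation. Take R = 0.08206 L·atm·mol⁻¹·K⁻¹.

T ≈ 675.2 K

T = (P + a n²/V²)(V − nb)/(nR)
P + a n²/V² = 47.9 + (5.533)(2.10)²/(2.360)² = 52.281 atm
V − nb = 2.360 − (2.10)(0.06401) = 2.2256 L
T = (52.281)(2.2256)/((2.10)(0.08206)) = 675.2 K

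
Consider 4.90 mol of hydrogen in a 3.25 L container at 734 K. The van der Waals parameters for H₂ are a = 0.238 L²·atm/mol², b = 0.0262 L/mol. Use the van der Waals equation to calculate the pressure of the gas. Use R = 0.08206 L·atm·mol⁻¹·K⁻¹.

P = nRT/(V − nb) − a n²/V²
nRT/(V − nb) = (4.90)(0.08206)(734)/(3.25 − 4.90×0.0262) = 295.14/3.1216 = 94.548 atm
a n²/V² = (0.238)(4.90)²/(3.25)² = 0.54101 atm
P = 94.548 − 0.54101 = 94.01 atm

P ≈ 94.01 atm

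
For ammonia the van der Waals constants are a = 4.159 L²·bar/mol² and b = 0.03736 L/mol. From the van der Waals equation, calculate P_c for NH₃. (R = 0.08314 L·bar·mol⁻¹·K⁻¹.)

For a van der Waals gas, P_c = a/(27b²).
P_c = 4.159/(27×(0.03736)²) = 4.159/0.037686 = 110.4 bar

P_c ≈ 110.4 bar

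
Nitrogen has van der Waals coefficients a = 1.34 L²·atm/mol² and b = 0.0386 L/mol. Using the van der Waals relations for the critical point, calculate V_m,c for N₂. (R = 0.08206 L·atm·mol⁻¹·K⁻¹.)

V_m,c ≈ 0.1158 L/mol

For a van der Waals gas, V_m,c = 3b.
V_m,c = 3×0.0386 = 0.1158 L/mol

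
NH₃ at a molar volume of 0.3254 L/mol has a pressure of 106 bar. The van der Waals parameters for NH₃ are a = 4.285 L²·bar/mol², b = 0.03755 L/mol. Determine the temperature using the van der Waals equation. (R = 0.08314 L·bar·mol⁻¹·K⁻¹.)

T = (P + a/V_m²)(V_m − b)/R
P + a/V_m² = 106 + 4.285/(0.3254)² = 146.47 bar
V_m − b = 0.3254 − 0.03755 = 0.28785 L/mol
T = (146.47)(0.28785)/0.08314 = 507.1 K

T ≈ 507.1 K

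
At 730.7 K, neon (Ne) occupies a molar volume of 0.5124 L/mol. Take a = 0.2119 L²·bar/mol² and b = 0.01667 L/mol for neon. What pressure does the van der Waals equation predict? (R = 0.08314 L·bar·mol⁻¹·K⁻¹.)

P ≈ 121.7 bar

P = RT/(V_m − b) − a/V_m²
RT/(V_m − b) = (0.08314)(730.7)/(0.5124 − 0.01667) = 60.750/0.49573 = 122.55 bar
a/V_m² = 0.2119/(0.5124)² = 0.80707 bar
P = 122.55 − 0.80707 = 121.7 bar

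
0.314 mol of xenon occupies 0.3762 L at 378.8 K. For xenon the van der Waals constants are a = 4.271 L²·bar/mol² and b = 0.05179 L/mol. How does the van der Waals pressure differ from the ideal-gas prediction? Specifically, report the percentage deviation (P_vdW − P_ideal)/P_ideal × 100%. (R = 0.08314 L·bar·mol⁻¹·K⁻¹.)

Ideal: P_ideal = nRT/V = (0.314)(0.08314)(378.8)/0.3762 = 26.2864 bar
vdW: P = nRT/(V − nb) − a n²/V² = 9.88894/0.359938 − 0.421104/0.141526 = 27.4740 − 2.97545 = 24.4986 bar
% deviation = (24.4986 − 26.2864)/26.2864 × 100% = -6.80%

-6.80 %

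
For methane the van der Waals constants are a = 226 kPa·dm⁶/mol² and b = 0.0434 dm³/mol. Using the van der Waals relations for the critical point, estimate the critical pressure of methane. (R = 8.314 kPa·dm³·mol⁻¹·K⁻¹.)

P_c ≈ 4444 kPa

For a van der Waals gas, P_c = a/(27b²).
P_c = 226/(27×(0.0434)²) = 226/0.050856 = 4444 kPa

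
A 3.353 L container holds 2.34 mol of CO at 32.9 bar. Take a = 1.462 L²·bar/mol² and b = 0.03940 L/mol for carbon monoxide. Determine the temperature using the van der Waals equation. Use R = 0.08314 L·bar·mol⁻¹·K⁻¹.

T = (P + a n²/V²)(V − nb)/(nR)
P + a n²/V² = 32.9 + (1.462)(2.34)²/(3.353)² = 33.612 bar
V − nb = 3.353 − (2.34)(0.03940) = 3.2608 L
T = (33.612)(3.2608)/((2.34)(0.08314)) = 563.4 K

T ≈ 563.4 K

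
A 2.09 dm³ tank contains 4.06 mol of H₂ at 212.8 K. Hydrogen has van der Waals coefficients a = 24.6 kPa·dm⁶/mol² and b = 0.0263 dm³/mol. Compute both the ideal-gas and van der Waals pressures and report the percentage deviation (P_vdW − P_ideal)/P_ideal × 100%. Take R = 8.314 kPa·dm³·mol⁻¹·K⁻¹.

Ideal: P_ideal = nRT/V = (4.06)(8.314)(212.8)/2.09 = 3436.86 kPa
vdW: P = nRT/(V − nb) − a n²/V² = 7183.03/1.98322 − 405.497/4.36810 = 3621.90 − 92.8314 = 3529.07 kPa
% deviation = (3529.07 − 3436.86)/3436.86 × 100% = 2.68%

2.68 %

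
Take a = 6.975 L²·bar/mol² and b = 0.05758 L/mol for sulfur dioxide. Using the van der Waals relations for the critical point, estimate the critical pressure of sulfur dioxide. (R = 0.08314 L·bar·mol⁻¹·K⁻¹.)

P_c ≈ 77.92 bar

For a van der Waals gas, P_c = a/(27b²).
P_c = 6.975/(27×(0.05758)²) = 6.975/0.089517 = 77.92 bar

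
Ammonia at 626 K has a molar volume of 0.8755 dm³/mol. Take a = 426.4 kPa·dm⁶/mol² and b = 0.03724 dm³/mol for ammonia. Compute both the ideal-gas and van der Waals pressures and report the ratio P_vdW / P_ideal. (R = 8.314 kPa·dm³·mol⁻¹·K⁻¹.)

P_vdW / P_ideal ≈ 0.9508

Ideal: P_ideal = RT/V_m = (8.314)(626)/0.8755 = 5944.68 kPa
vdW: P = RT/(V_m − b) − a/V_m² = 5204.56/0.838260 − 426.4/0.766500 = 6208.77 − 556.295 = 5652.48 kPa
Ratio = 5652.48/5944.68 = 0.9508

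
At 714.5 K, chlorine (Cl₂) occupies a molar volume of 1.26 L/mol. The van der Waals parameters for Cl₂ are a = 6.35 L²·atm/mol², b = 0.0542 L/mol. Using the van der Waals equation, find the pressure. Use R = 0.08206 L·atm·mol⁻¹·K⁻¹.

P = RT/(V_m − b) − a/V_m²
RT/(V_m − b) = (0.08206)(714.5)/(1.26 − 0.0542) = 58.632/1.2058 = 48.625 atm
a/V_m² = 6.35/(1.26)² = 3.9997 atm
P = 48.625 − 3.9997 = 44.63 atm

P ≈ 44.63 atm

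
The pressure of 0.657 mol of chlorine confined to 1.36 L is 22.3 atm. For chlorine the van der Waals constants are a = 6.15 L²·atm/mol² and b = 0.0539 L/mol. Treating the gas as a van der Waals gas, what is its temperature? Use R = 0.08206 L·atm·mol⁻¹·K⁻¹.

T ≈ 583.1 K

T = (P + a n²/V²)(V − nb)/(nR)
P + a n²/V² = 22.3 + (6.15)(0.657)²/(1.36)² = 23.735 atm
V − nb = 1.36 − (0.657)(0.0539) = 1.3246 L
T = (23.735)(1.3246)/((0.657)(0.08206)) = 583.1 K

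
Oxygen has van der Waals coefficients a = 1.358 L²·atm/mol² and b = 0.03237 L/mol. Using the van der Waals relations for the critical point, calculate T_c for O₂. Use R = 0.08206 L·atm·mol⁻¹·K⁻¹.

For a van der Waals gas, T_c = 8a/(27Rb).
T_c = 8×1.358/(27×0.08206×0.03237) = 10.864/0.071720 = 151.5 K

T_c ≈ 151.5 K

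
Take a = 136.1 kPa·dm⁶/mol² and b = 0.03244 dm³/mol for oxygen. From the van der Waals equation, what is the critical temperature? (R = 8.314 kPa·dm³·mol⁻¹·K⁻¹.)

For a van der Waals gas, T_c = 8a/(27Rb).
T_c = 8×136.1/(27×8.314×0.03244) = 1088.8/7.2821 = 149.5 K

T_c ≈ 149.5 K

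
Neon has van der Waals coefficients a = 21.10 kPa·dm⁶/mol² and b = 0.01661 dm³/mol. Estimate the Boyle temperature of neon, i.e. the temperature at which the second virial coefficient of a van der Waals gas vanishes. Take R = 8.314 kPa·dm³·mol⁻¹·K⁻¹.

T_B ≈ 152.8 K

For a van der Waals gas the second virial coefficient B₂ = b − a/(RT) vanishes at T_B = a/(Rb).
T_B = 21.10/(8.314×0.01661) = 21.10/0.13810 = 152.8 K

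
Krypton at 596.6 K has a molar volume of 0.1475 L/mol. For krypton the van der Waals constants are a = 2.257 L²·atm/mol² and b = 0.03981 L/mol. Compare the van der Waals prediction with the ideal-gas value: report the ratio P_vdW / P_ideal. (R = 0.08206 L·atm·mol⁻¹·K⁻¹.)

Ideal: P_ideal = RT/V_m = (0.08206)(596.6)/0.1475 = 331.912 atm
vdW: P = RT/(V_m − b) − a/V_m² = 48.9570/0.107690 − 2.257/0.0217563 = 454.610 − 103.740 = 350.870 atm
Ratio = 350.870/331.912 = 1.057

P_vdW / P_ideal ≈ 1.057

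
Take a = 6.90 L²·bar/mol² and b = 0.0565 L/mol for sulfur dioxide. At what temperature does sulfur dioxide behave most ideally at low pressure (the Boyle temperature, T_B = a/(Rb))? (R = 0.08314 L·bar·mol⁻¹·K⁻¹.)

T_B ≈ 1469 K

For a van der Waals gas the second virial coefficient B₂ = b − a/(RT) vanishes at T_B = a/(Rb).
T_B = 6.90/(0.08314×0.0565) = 6.90/0.0046974 = 1469 K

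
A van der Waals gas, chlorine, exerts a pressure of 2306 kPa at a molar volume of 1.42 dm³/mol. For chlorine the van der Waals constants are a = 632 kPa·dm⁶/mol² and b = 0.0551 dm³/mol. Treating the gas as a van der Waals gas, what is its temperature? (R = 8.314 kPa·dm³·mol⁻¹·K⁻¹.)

T ≈ 430.0 K

T = (P + a/V_m²)(V_m − b)/R
P + a/V_m² = 2306 + 632/(1.42)² = 2619.4 kPa
V_m − b = 1.42 − 0.0551 = 1.3649 dm³/mol
T = (2619.4)(1.3649)/8.314 = 430.0 K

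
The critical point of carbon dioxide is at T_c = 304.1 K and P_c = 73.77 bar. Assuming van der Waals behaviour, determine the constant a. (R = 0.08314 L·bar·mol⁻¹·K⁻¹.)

From T_c = 8a/(27Rb) and P_c = a/(27b²): a = 27 R² T_c²/(64 P_c).
a = 27×(0.08314)²×(304.1)²/(64×73.77) = 17259/4721.3 = 3.656 L²·bar/mol²

a ≈ 3.656 L²·bar/mol²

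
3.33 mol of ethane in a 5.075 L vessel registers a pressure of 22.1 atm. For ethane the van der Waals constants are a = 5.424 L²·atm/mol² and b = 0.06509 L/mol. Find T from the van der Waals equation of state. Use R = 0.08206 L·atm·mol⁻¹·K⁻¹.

T ≈ 434.4 K

T = (P + a n²/V²)(V − nb)/(nR)
P + a n²/V² = 22.1 + (5.424)(3.33)²/(5.075)² = 24.435 atm
V − nb = 5.075 − (3.33)(0.06509) = 4.8583 L
T = (24.435)(4.8583)/((3.33)(0.08206)) = 434.4 K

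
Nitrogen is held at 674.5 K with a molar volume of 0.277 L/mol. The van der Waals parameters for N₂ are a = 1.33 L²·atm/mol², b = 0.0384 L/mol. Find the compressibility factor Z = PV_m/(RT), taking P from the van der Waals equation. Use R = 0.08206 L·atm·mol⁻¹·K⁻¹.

Z ≈ 1.074

P = RT/(V_m − b) − a/V_m² = (0.08206)(674.5)/(0.277 − 0.0384) − 1.33/(0.277)²
  = 55.349/0.23860 − 17.334 = 231.97 − 17.334 = 214.64 atm
Z = PV_m/(RT) = (214.64)(0.277)/((0.08206)(674.5)) = 59.455/55.349 = 1.074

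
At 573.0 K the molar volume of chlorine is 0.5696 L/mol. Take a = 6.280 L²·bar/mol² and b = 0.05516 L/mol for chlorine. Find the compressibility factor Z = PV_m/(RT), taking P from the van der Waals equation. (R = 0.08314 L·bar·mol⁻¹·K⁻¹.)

Z ≈ 0.8758

P = RT/(V_m − b) − a/V_m² = (0.08314)(573.0)/(0.5696 − 0.05516) − 6.280/(0.5696)²
  = 47.639/0.51444 − 19.356 = 92.604 − 19.356 = 73.248 bar
Z = PV_m/(RT) = (73.248)(0.5696)/((0.08314)(573.0)) = 41.722/47.639 = 0.8758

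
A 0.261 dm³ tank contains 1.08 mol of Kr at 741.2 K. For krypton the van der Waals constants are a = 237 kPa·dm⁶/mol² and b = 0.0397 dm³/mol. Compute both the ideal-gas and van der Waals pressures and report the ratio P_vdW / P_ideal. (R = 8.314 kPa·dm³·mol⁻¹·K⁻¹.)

P_vdW / P_ideal ≈ 1.037

Ideal: P_ideal = nRT/V = (1.08)(8.314)(741.2)/0.261 = 25499.3 kPa
vdW: P = nRT/(V − nb) − a n²/V² = 6655.32/0.218124 − 276.437/0.0681210 = 30511.6 − 4058.03 = 26453.6 kPa
Ratio = 26453.6/25499.3 = 1.037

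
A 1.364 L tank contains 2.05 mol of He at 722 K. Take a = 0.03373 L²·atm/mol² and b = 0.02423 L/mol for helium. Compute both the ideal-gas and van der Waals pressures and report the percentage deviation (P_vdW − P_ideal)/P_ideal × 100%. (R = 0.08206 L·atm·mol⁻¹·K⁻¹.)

Ideal: P_ideal = nRT/V = (2.05)(0.08206)(722)/1.364 = 89.0447 atm
vdW: P = nRT/(V − nb) − a n²/V² = 121.457/1.31433 − 0.141750/1.86050 = 92.4098 − 0.0761892 = 92.3336 atm
% deviation = (92.3336 − 89.0447)/89.0447 × 100% = 3.69%

3.69 %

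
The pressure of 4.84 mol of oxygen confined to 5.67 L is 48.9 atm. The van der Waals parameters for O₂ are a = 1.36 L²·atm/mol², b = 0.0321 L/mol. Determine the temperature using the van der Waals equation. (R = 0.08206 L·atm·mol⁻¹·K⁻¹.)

T ≈ 692.7 K

T = (P + a n²/V²)(V − nb)/(nR)
P + a n²/V² = 48.9 + (1.36)(4.84)²/(5.67)² = 49.891 atm
V − nb = 5.67 − (4.84)(0.0321) = 5.5146 L
T = (49.891)(5.5146)/((4.84)(0.08206)) = 692.7 K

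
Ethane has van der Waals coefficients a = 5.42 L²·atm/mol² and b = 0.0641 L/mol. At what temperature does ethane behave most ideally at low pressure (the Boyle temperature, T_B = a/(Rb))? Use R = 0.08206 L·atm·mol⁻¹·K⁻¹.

For a van der Waals gas the second virial coefficient B₂ = b − a/(RT) vanishes at T_B = a/(Rb).
T_B = 5.42/(0.08206×0.0641) = 5.42/0.0052600 = 1030 K

T_B ≈ 1030 K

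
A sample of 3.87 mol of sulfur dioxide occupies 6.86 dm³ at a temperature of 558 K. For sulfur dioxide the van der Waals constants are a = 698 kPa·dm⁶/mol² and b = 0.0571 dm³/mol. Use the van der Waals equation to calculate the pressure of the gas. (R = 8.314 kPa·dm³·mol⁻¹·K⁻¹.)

P = nRT/(V − nb) − a n²/V²
nRT/(V − nb) = (3.87)(8.314)(558)/(6.86 − 3.87×0.0571) = 17954/6.6390 = 2704.3 kPa
a n²/V² = (698)(3.87)²/(6.86)² = 222.14 kPa
P = 2704.3 − 222.14 = 2482 kPa

P ≈ 2482 kPa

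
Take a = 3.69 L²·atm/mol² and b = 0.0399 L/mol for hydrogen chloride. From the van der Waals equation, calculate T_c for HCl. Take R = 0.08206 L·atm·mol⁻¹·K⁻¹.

For a van der Waals gas, T_c = 8a/(27Rb).
T_c = 8×3.69/(27×0.08206×0.0399) = 29.520/0.088403 = 333.9 K

T_c ≈ 333.9 K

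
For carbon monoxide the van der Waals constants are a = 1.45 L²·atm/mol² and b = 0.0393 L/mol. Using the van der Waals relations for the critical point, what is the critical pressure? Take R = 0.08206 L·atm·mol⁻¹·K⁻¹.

P_c ≈ 34.77 atm

For a van der Waals gas, P_c = a/(27b²).
P_c = 1.45/(27×(0.0393)²) = 1.45/0.041701 = 34.77 atm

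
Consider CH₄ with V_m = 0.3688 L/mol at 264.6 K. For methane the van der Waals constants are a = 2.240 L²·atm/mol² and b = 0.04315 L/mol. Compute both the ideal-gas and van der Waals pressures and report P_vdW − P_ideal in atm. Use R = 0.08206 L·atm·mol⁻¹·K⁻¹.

ΔP ≈ -8.668 atm

Ideal: P_ideal = RT/V_m = (0.08206)(264.6)/0.3688 = 58.8749 atm
vdW: P = RT/(V_m − b) − a/V_m² = 21.7131/0.325650 − 2.240/0.136013 = 66.6762 − 16.4690 = 50.2072 atm
ΔP = 50.2072 − 58.8749 = -8.668 atm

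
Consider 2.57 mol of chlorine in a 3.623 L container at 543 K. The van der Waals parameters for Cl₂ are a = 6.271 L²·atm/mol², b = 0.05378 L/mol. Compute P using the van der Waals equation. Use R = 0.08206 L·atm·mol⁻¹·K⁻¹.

P ≈ 29.71 atm

P = nRT/(V − nb) − a n²/V²
nRT/(V − nb) = (2.57)(0.08206)(543)/(3.623 − 2.57×0.05378) = 114.52/3.4848 = 32.863 atm
a n²/V² = (6.271)(2.57)²/(3.623)² = 3.1555 atm
P = 32.863 − 3.1555 = 29.71 atm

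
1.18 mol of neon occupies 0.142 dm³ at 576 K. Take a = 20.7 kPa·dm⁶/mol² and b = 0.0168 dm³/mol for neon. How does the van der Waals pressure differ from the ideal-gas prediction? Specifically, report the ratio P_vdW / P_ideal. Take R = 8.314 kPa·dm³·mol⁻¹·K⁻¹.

Ideal: P_ideal = nRT/V = (1.18)(8.314)(576)/0.142 = 39794.8 kPa
vdW: P = nRT/(V − nb) − a n²/V² = 5650.86/0.122176 − 28.8227/0.0201640 = 46251.8 − 1429.41 = 44822.4 kPa
Ratio = 44822.4/39794.8 = 1.126

P_vdW / P_ideal ≈ 1.126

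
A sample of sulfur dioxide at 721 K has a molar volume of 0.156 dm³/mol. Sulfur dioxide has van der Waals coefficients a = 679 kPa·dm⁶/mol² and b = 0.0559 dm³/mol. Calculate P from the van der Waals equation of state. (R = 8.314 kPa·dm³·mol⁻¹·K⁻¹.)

P ≈ 31983 kPa

P = RT/(V_m − b) − a/V_m²
RT/(V_m − b) = (8.314)(721)/(0.156 − 0.0559) = 5994.4/0.10010 = 59884 kPa
a/V_m² = 679/(0.156)² = 27901 kPa
P = 59884 − 27901 = 31983 kPa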